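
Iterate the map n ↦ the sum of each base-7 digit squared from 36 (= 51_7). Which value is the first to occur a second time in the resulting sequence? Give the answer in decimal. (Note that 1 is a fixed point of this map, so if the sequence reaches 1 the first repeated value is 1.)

36 = (5,1)_7 → 5² + 1² = 25 + 1 = 26
26 = (3,5)_7 → 3² + 5² = 9 + 25 = 34
34 = (4,6)_7 → 4² + 6² = 16 + 36 = 52
52 = (1,0,3)_7 → 1² + 0² + 3² = 1 + 0 + 9 = 10
10 = (1,3)_7 → 1² + 3² = 1 + 9 = 10  — 10 already appeared earlier.

10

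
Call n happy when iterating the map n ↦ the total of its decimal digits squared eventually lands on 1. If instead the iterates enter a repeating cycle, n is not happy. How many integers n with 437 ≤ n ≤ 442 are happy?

437: 437 → 74 → 65 → 61 → 37 → 58 → 89 → 145 → 42 → 20 → 4 → 16 → 37  (repeats 37)
438: 438 → 89 → 145 → 42 → 20 → 4 → 16 → 37 → 58 → 89  (repeats 89)
439: 439 → 106 → 37 → 58 → 89 → 145 → 42 → 20 → 4 → 16 → 37  (repeats 37)
440: 440 → 32 → 13 → 10 → 1  (reaches 1)
441: 441 → 33 → 18 → 65 → 61 → 37 → 58 → 89 → 145 → 42 → 20 → 4 → 16 → 37  (repeats 37)
442: 442 → 36 → 45 → 41 → 17 → 50 → 25 → 29 → 85 → 89 → 145 → 42 → 20 → 4 → 16 → 37 → 58 → 89  (repeats 89)
happy: 440

1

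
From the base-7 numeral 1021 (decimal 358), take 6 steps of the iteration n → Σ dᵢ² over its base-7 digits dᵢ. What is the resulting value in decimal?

10

358 = (1,0,2,1)_7 → 1² + 0² + 2² + 1² = 6
6 = (6)_7 → 6² = 36
36 = (5,1)_7 → 5² + 1² = 26
26 = (3,5)_7 → 3² + 5² = 34
34 = (4,6)_7 → 4² + 6² = 52
52 = (1,0,3)_7 → 1² + 0² + 3² = 10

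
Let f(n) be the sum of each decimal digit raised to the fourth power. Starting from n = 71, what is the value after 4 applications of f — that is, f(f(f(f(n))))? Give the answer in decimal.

71 → 2402
2402 → 288
288 → 8208
8208 → 8208

8208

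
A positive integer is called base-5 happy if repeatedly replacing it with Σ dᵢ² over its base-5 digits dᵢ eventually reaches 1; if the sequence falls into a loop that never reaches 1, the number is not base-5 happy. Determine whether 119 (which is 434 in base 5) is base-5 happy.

base-5 happy

119 = (4,3,4)_5 → 4² + 3² + 4² = 41
41 = (1,3,1)_5 → 1² + 3² + 1² = 11
11 = (2,1)_5 → 2² + 1² = 5
5 = (1,0)_5 → 1² + 0² = 1  — reached 1.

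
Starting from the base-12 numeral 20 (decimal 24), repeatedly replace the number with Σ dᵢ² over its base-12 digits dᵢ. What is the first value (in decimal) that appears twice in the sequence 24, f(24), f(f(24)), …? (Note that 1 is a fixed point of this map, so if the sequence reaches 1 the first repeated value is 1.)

24 = (2,0)_12 → 4
4 = (4)_12 → 16
16 = (1,4)_12 → 17
17 = (1,5)_12 → 26
26 = (2,2)_12 → 8
8 = (8)_12 → 64
64 = (5,4)_12 → 41
41 = (3,5)_12 → 34
34 = (2,10)_12 → 104
104 = (8,8)_12 → 128
128 = (10,8)_12 → 164
164 = (1,1,8)_12 → 66
66 = (5,6)_12 → 61
61 = (5,1)_12 → 26  — 26 already appeared earlier.

26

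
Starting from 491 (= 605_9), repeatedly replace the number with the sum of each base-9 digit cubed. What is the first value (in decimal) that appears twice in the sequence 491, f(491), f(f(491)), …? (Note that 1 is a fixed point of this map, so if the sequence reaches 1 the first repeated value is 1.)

491 = (6,0,5)_9 → 6³ + 0³ + 5³ = 341
341 = (4,1,8)_9 → 4³ + 1³ + 8³ = 577
577 = (7,1,1)_9 → 7³ + 1³ + 1³ = 345
345 = (4,2,3)_9 → 4³ + 2³ + 3³ = 99
99 = (1,2,0)_9 → 1³ + 2³ + 0³ = 9
9 = (1,0)_9 → 1³ + 0³ = 1  — reached the fixed point 1.
1 → 1, so 1 is the first repeated value.

1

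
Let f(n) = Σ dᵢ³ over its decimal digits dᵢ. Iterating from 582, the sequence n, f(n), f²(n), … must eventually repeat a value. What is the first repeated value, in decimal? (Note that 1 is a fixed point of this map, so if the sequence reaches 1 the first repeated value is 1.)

582 → 5³ + 8³ + 2³ = 645
645 → 6³ + 4³ + 5³ = 405
405 → 4³ + 0³ + 5³ = 189
189 → 1³ + 8³ + 9³ = 1242
1242 → 1³ + 2³ + 4³ + 2³ = 81
81 → 8³ + 1³ = 513
513 → 5³ + 1³ + 3³ = 153
153 → 1³ + 5³ + 3³ = 153  — 153 already appeared earlier.

153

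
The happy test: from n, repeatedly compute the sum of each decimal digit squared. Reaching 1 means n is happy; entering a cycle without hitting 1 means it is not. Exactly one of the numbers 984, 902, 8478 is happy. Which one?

984: 984 → 161 → 38 → 73 → 58 → 89 → 145 → 42 → 20 → 4 → 16 → 37 → 58  — repeats 58 (not happy)
902: 902 → 85 → 89 → 145 → 42 → 20 → 4 → 16 → 37 → 58 → 89  — repeats 89 (not happy)
8478: 8478 → 193 → 91 → 82 → 68 → 100 → 1  — reaches 1 (happy)

8478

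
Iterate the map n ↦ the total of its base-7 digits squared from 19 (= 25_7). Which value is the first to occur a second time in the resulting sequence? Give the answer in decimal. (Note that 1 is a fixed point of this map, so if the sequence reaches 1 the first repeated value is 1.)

19 = (2,5)_7 → 29
29 = (4,1)_7 → 17
17 = (2,3)_7 → 13
13 = (1,6)_7 → 37
37 = (5,2)_7 → 29  — 29 already appeared earlier.

29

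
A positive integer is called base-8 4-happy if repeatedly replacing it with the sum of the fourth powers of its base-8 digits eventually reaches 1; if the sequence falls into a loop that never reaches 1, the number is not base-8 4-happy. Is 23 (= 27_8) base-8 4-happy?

23 = (2,7)_8 → 2417
2417 = (4,5,6,1)_8 → 2178
2178 = (4,2,0,2)_8 → 288
288 = (4,4,0)_8 → 512
512 = (1,0,0,0)_8 → 1  — reached 1.

base-8 4-happy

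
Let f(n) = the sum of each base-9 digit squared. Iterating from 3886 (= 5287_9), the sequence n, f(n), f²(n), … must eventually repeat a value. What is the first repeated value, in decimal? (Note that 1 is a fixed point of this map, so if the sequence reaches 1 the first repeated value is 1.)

3886 = (5,2,8,7)_9 → 142
142 = (1,6,7)_9 → 86
86 = (1,0,5)_9 → 26
26 = (2,8)_9 → 68
68 = (7,5)_9 → 74
74 = (8,2)_9 → 68  — 68 already appeared earlier.

68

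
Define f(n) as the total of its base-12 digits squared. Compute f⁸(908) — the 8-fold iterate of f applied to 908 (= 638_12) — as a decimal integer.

5

908 = (6,3,8)_12 → 6² + 3² + 8² = 109
109 = (9,1)_12 → 9² + 1² = 82
82 = (6,10)_12 → 6² + 10² = 136
136 = (11,4)_12 → 11² + 4² = 137
137 = (11,5)_12 → 11² + 5² = 146
146 = (1,0,2)_12 → 1² + 0² + 2² = 5
5 = (5)_12 → 5² = 25
25 = (2,1)_12 → 2² + 1² = 5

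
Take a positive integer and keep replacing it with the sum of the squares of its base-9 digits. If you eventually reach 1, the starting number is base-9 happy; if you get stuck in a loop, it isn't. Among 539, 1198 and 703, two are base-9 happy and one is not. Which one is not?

1198

539: 539 → 125 → 81 → 1  — reaches 1 (base-9 happy)
1198: 1198 → 76 → 80 → 128 → 30 → 18 → 4 → 16 → 50 → 50  — repeats 50 (not base-9 happy)
703: 703 → 101 → 9 → 1  — reaches 1 (base-9 happy)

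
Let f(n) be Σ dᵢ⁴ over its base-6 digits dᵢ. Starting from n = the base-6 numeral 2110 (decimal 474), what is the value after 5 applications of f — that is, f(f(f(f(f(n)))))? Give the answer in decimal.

474 = (2,1,1,0)_6 → 2⁴ + 1⁴ + 1⁴ + 0⁴ = 16 + 1 + 1 + 0 = 18
18 = (3,0)_6 → 3⁴ + 0⁴ = 81 + 0 = 81
81 = (2,1,3)_6 → 2⁴ + 1⁴ + 3⁴ = 16 + 1 + 81 = 98
98 = (2,4,2)_6 → 2⁴ + 4⁴ + 2⁴ = 16 + 256 + 16 = 288
288 = (1,2,0,0)_6 → 1⁴ + 2⁴ + 0⁴ + 0⁴ = 1 + 16 + 0 + 0 = 17

17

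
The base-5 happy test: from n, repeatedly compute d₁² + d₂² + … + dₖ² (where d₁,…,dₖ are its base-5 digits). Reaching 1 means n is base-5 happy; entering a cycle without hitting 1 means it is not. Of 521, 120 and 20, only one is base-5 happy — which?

521: 521 → 33 → 11 → 5 → 1  — reaches 1 (base-5 happy)
120: 120 → 32 → 6 → 2 → 4 → 16 → 10 → 4  — repeats 4 (not base-5 happy)
20: 20 → 16 → 10 → 4 → 16  — repeats 16 (not base-5 happy)

521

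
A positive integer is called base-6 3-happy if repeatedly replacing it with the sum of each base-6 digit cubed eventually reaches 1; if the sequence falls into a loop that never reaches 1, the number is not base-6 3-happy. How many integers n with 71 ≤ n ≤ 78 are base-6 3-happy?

71: 71 → 251 → 251  — not base-6 3-happy
72: 72 → 8 → 9 → 28 → 128 → 62 → 73 → 9  — not base-6 3-happy
73: 73 → 9 → 28 → 128 → 62 → 73  — not base-6 3-happy
74: 74 → 16 → 72 → 8 → 9 → 28 → 128 → 62 → 73 → 9  — not base-6 3-happy
75: 75 → 35 → 250 → 190 → 190  — not base-6 3-happy
76: 76 → 72 → 8 → 9 → 28 → 128 → 62 → 73 → 9  — not base-6 3-happy
77: 77 → 133 → 92 → 43 → 3 → 27 → 91 → 36 → 1  — base-6 3-happy
78: 78 → 9 → 28 → 128 → 62 → 73 → 9  — not base-6 3-happy
base-6 3-happy: 77

1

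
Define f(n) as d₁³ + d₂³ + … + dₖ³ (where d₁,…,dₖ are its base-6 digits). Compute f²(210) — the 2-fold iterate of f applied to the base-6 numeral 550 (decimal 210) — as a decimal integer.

190

210 = (5,5,0)_6 → 5³ + 5³ + 0³ = 125 + 125 + 0 = 250
250 = (1,0,5,4)_6 → 1³ + 0³ + 5³ + 4³ = 1 + 0 + 125 + 64 = 190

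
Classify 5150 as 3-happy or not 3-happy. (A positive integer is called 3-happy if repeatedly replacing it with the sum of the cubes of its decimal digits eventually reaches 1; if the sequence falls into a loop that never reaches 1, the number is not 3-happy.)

5150 → 5³ + 1³ + 5³ + 0³ = 125 + 1 + 125 + 0 = 251
251 → 2³ + 5³ + 1³ = 8 + 125 + 1 = 134
134 → 1³ + 3³ + 4³ = 1 + 27 + 64 = 92
92 → 9³ + 2³ = 729 + 8 = 737
737 → 7³ + 3³ + 7³ = 343 + 27 + 343 = 713
713 → 7³ + 1³ + 3³ = 343 + 1 + 27 = 371
371 → 3³ + 7³ + 1³ = 27 + 343 + 1 = 371  — 371 already seen; the sequence cycles without reaching 1.

not 3-happy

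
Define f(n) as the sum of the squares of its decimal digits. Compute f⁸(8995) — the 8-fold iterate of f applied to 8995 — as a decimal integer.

8995 → 8² + 9² + 9² + 5² = 64 + 81 + 81 + 25 = 251
251 → 2² + 5² + 1² = 4 + 25 + 1 = 30
30 → 3² + 0² = 9 + 0 = 9
9 → 9² = 81
81 → 8² + 1² = 64 + 1 = 65
65 → 6² + 5² = 36 + 25 = 61
61 → 6² + 1² = 36 + 1 = 37
37 → 3² + 7² = 9 + 49 = 58

58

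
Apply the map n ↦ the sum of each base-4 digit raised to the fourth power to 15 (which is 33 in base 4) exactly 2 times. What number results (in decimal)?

15 = (3,3)_4 → 3⁴ + 3⁴ = 81 + 81 = 162
162 = (2,2,0,2)_4 → 2⁴ + 2⁴ + 0⁴ + 2⁴ = 16 + 16 + 0 + 16 = 48

48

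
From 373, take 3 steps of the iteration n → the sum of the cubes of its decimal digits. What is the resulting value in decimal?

1459

373 → 3³ + 7³ + 3³ = 27 + 343 + 27 = 397
397 → 3³ + 9³ + 7³ = 27 + 729 + 343 = 1099
1099 → 1³ + 0³ + 9³ + 9³ = 1 + 0 + 729 + 729 = 1459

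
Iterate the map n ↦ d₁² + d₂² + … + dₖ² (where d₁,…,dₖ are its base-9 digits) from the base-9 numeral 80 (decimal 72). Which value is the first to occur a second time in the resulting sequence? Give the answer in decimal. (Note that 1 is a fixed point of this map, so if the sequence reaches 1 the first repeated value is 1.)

72 = (8,0)_9 → 8² + 0² = 64 + 0 = 64
64 = (7,1)_9 → 7² + 1² = 49 + 1 = 50
50 = (5,5)_9 → 5² + 5² = 25 + 25 = 50  — 50 already appeared earlier.

50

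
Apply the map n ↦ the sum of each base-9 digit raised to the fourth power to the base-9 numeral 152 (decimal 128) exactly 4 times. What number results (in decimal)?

1956

128 = (1,5,2)_9 → 1⁴ + 5⁴ + 2⁴ = 1 + 625 + 16 = 642
642 = (7,8,3)_9 → 7⁴ + 8⁴ + 3⁴ = 2401 + 4096 + 81 = 6578
6578 = (1,0,0,1,8)_9 → 1⁴ + 0⁴ + 0⁴ + 1⁴ + 8⁴ = 1 + 0 + 0 + 1 + 4096 = 4098
4098 = (5,5,5,3)_9 → 5⁴ + 5⁴ + 5⁴ + 3⁴ = 625 + 625 + 625 + 81 = 1956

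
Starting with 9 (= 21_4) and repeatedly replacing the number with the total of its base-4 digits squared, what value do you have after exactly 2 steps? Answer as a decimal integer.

2

9 = (2,1)_4 → 2² + 1² = 4 + 1 = 5
5 = (1,1)_4 → 1² + 1² = 1 + 1 = 2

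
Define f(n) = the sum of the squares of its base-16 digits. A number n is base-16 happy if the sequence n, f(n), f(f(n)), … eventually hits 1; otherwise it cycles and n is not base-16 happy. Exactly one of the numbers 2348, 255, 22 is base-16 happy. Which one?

255

2348: 2348 → 229 → 221 → 338 → 30 → 197 → 169 → 181 → 146 → 85 → 50 → 13 → 169  — repeats 169 (not base-16 happy)
255: 255 → 450 → 149 → 106 → 136 → 128 → 64 → 16 → 1  — reaches 1 (base-16 happy)
22: 22 → 37 → 29 → 170 → 200 → 208 → 169 → 181 → 146 → 85 → 50 → 13 → 169  — repeats 169 (not base-16 happy)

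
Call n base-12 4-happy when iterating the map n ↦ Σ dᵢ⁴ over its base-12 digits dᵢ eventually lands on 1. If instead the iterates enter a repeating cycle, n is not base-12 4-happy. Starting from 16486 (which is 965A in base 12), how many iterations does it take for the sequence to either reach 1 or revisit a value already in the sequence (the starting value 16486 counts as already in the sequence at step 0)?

16486 = (9,6,5,10)_12 → 9⁴ + 6⁴ + 5⁴ + 10⁴ = 6561 + 1296 + 625 + 10000 = 18482
18482 = (10,8,4,2)_12 → 10⁴ + 8⁴ + 4⁴ + 2⁴ = 10000 + 4096 + 256 + 16 = 14368
14368 = (8,3,9,4)_12 → 8⁴ + 3⁴ + 9⁴ + 4⁴ = 4096 + 81 + 6561 + 256 = 10994
10994 = (6,4,4,2)_12 → 6⁴ + 4⁴ + 4⁴ + 2⁴ = 1296 + 256 + 256 + 16 = 1824
1824 = (1,0,8,0)_12 → 1⁴ + 0⁴ + 8⁴ + 0⁴ = 1 + 0 + 4096 + 0 = 4097
4097 = (2,4,5,5)_12 → 2⁴ + 4⁴ + 5⁴ + 5⁴ = 16 + 256 + 625 + 625 = 1522
1522 = (10,6,10)_12 → 10⁴ + 6⁴ + 10⁴ = 10000 + 1296 + 10000 = 21296
21296 = (1,0,3,10,8)_12 → 1⁴ + 0⁴ + 3⁴ + 10⁴ + 8⁴ = 1 + 0 + 81 + 10000 + 4096 = 14178
14178 = (8,2,5,6)_12 → 8⁴ + 2⁴ + 5⁴ + 6⁴ = 4096 + 16 + 625 + 1296 = 6033
6033 = (3,5,10,9)_12 → 3⁴ + 5⁴ + 10⁴ + 9⁴ = 81 + 625 + 10000 + 6561 = 17267
17267 = (9,11,10,11)_12 → 9⁴ + 11⁴ + 10⁴ + 11⁴ = 6561 + 14641 + 10000 + 14641 = 45843
45843 = (2,2,6,4,3)_12 → 2⁴ + 2⁴ + 6⁴ + 4⁴ + 3⁴ = 16 + 16 + 1296 + 256 + 81 = 1665
1665 = (11,6,9)_12 → 11⁴ + 6⁴ + 9⁴ = 14641 + 1296 + 6561 = 22498
22498 = (1,1,0,2,10)_12 → 1⁴ + 1⁴ + 0⁴ + 2⁴ + 10⁴ = 1 + 1 + 0 + 16 + 10000 = 10018
10018 = (5,9,6,10)_12 → 5⁴ + 9⁴ + 6⁴ + 10⁴ = 625 + 6561 + 1296 + 10000 = 18482  — 18482 repeats.
That took 15 steps.

15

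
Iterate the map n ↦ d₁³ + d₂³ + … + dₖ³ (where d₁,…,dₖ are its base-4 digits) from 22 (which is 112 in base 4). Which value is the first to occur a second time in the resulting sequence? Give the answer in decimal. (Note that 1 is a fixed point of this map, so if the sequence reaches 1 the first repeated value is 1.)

22 = (1,1,2)_4 → 1³ + 1³ + 2³ = 1 + 1 + 8 = 10
10 = (2,2)_4 → 2³ + 2³ = 8 + 8 = 16
16 = (1,0,0)_4 → 1³ + 0³ + 0³ = 1 + 0 + 0 = 1  — reached the fixed point 1.
1 → 1, so 1 is the first repeated value.

1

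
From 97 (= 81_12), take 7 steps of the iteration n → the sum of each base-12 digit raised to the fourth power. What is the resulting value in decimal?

97 = (8,1)_12 → 8⁴ + 1⁴ = 4096 + 1 = 4097
4097 = (2,4,5,5)_12 → 2⁴ + 4⁴ + 5⁴ + 5⁴ = 16 + 256 + 625 + 625 = 1522
1522 = (10,6,10)_12 → 10⁴ + 6⁴ + 10⁴ = 10000 + 1296 + 10000 = 21296
21296 = (1,0,3,10,8)_12 → 1⁴ + 0⁴ + 3⁴ + 10⁴ + 8⁴ = 1 + 0 + 81 + 10000 + 4096 = 14178
14178 = (8,2,5,6)_12 → 8⁴ + 2⁴ + 5⁴ + 6⁴ = 4096 + 16 + 625 + 1296 = 6033
6033 = (3,5,10,9)_12 → 3⁴ + 5⁴ + 10⁴ + 9⁴ = 81 + 625 + 10000 + 6561 = 17267
17267 = (9,11,10,11)_12 → 9⁴ + 11⁴ + 10⁴ + 11⁴ = 6561 + 14641 + 10000 + 14641 = 45843

45843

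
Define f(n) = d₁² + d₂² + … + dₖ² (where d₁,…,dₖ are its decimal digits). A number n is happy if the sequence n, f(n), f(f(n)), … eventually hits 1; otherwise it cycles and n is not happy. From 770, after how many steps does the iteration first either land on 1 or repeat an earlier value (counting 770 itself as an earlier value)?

10

770 → 98
98 → 145
145 → 42
42 → 20
20 → 4
4 → 16
16 → 37
37 → 58
58 → 89
89 → 145  — 145 repeats.
That took 10 steps.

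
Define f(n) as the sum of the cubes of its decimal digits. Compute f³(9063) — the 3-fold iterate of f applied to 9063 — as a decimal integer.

513

9063 → 9³ + 0³ + 6³ + 3³ = 972
972 → 9³ + 7³ + 2³ = 1080
1080 → 1³ + 0³ + 8³ + 0³ = 513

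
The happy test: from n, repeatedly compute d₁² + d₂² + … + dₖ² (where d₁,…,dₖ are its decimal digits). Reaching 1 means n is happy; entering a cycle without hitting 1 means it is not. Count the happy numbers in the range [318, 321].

2

318: 318 → 74 → 65 → 61 → 37 → 58 → 89 → 145 → 42 → 20 → 4 → 16 → 37  (repeats 37)
319: 319 → 91 → 82 → 68 → 100 → 1  (reaches 1)
320: 320 → 13 → 10 → 1  (reaches 1)
321: 321 → 14 → 17 → 50 → 25 → 29 → 85 → 89 → 145 → 42 → 20 → 4 → 16 → 37 → 58 → 89  (repeats 89)
happy: 319, 320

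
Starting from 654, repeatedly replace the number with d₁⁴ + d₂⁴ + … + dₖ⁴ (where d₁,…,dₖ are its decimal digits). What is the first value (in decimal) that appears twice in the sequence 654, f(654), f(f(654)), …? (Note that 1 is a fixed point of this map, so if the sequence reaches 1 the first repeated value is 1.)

654 → 2177
2177 → 4819
4819 → 10914
10914 → 6819
6819 → 11954
11954 → 7444
7444 → 3169
3169 → 7939
7939 → 15604
15604 → 2178
2178 → 6514
6514 → 2178  — 2178 already appeared earlier.

2178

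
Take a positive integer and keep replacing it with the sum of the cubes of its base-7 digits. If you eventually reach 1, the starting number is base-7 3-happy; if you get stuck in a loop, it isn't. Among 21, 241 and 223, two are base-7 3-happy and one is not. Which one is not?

21: 21 → 27 → 243 → 405 → 219 → 99 → 9 → 9  — repeats 9 (not base-7 3-happy)
241: 241 → 307 → 433 → 343 → 1  — reaches 1 (base-7 3-happy)
223: 223 → 307 → 433 → 343 → 1  — reaches 1 (base-7 3-happy)

21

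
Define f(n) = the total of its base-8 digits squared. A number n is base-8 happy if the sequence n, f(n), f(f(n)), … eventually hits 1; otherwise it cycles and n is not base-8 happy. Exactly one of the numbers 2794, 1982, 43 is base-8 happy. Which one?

1982

2794: 2794 → 63 → 98 → 21 → 29 → 34 → 20 → 20  — repeats 20 (not base-8 happy)
1982: 1982 → 130 → 8 → 1  — reaches 1 (base-8 happy)
43: 43 → 34 → 20 → 20  — repeats 20 (not base-8 happy)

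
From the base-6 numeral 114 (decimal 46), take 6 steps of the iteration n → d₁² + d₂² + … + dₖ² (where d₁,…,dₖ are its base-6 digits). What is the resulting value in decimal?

46 = (1,1,4)_6 → 1² + 1² + 4² = 1 + 1 + 16 = 18
18 = (3,0)_6 → 3² + 0² = 9 + 0 = 9
9 = (1,3)_6 → 1² + 3² = 1 + 9 = 10
10 = (1,4)_6 → 1² + 4² = 1 + 16 = 17
17 = (2,5)_6 → 2² + 5² = 4 + 25 = 29
29 = (4,5)_6 → 4² + 5² = 16 + 25 = 41

41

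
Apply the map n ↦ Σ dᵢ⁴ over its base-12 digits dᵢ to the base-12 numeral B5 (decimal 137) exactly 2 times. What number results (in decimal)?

137 = (11,5)_12 → 11⁴ + 5⁴ = 14641 + 625 = 15266
15266 = (8,10,0,2)_12 → 8⁴ + 10⁴ + 0⁴ + 2⁴ = 4096 + 10000 + 0 + 16 = 14112

14112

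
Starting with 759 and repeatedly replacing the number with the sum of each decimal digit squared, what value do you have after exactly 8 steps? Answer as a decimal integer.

759 → 7² + 5² + 9² = 155
155 → 1² + 5² + 5² = 51
51 → 5² + 1² = 26
26 → 2² + 6² = 40
40 → 4² + 0² = 16
16 → 1² + 6² = 37
37 → 3² + 7² = 58
58 → 5² + 8² = 89

89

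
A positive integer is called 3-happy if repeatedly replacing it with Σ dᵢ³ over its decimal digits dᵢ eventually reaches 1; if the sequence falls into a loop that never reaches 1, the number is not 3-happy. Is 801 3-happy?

not 3-happy

801 → 8³ + 0³ + 1³ = 512 + 0 + 1 = 513
513 → 5³ + 1³ + 3³ = 125 + 1 + 27 = 153
153 → 1³ + 5³ + 3³ = 1 + 125 + 27 = 153  — 153 already seen; the sequence cycles without reaching 1.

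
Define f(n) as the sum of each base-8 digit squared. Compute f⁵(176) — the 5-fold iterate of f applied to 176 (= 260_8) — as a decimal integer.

25

176 = (2,6,0)_8 → 2² + 6² + 0² = 4 + 36 + 0 = 40
40 = (5,0)_8 → 5² + 0² = 25 + 0 = 25
25 = (3,1)_8 → 3² + 1² = 9 + 1 = 10
10 = (1,2)_8 → 1² + 2² = 1 + 4 = 5
5 = (5)_8 → 5² = 25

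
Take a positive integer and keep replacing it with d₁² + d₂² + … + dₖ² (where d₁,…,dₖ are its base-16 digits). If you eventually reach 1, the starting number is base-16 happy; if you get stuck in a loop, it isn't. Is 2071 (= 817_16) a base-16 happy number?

base-16 happy

2071 = (8,1,7)_16 → 8² + 1² + 7² = 114
114 = (7,2)_16 → 7² + 2² = 53
53 = (3,5)_16 → 3² + 5² = 34
34 = (2,2)_16 → 2² + 2² = 8
8 = (8)_16 → 8² = 64
64 = (4,0)_16 → 4² + 0² = 16
16 = (1,0)_16 → 1² + 0² = 1  — reached 1.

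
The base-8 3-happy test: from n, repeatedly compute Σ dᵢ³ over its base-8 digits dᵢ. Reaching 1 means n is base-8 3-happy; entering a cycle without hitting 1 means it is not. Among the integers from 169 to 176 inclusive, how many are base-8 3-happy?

169: 169 → 134 → 224 → 91 → 55 → 559 → 469 → 476 → 434 → 440 → 559  (repeats 559)
170: 170 → 141 → 134 → 224 → 91 → 55 → 559 → 469 → 476 → 434 → 440 → 559  (repeats 559)
171: 171 → 160 → 72 → 2 → 8 → 1  (reaches 1)
172: 172 → 197 → 152 → 35 → 91 → 55 → 559 → 469 → 476 → 434 → 440 → 559  (repeats 559)
173: 173 → 258 → 72 → 2 → 8 → 1  (reaches 1)
174: 174 → 349 → 277 → 197 → 152 → 35 → 91 → 55 → 559 → 469 → 476 → 434 → 440 → 559  (repeats 559)
175: 175 → 476 → 434 → 440 → 559 → 469 → 476  (repeats 476)
176: 176 → 224 → 91 → 55 → 559 → 469 → 476 → 434 → 440 → 559  (repeats 559)
base-8 3-happy: 171, 173

2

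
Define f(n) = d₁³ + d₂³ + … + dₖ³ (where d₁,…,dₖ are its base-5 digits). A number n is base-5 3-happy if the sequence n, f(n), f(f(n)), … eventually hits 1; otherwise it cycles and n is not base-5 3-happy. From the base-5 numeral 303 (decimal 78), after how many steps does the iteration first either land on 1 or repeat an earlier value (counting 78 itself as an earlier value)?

78 = (3,0,3)_5 → 3³ + 0³ + 3³ = 54
54 = (2,0,4)_5 → 2³ + 0³ + 4³ = 72
72 = (2,4,2)_5 → 2³ + 4³ + 2³ = 80
80 = (3,1,0)_5 → 3³ + 1³ + 0³ = 28
28 = (1,0,3)_5 → 1³ + 0³ + 3³ = 28  — 28 repeats.
That took 5 steps.

5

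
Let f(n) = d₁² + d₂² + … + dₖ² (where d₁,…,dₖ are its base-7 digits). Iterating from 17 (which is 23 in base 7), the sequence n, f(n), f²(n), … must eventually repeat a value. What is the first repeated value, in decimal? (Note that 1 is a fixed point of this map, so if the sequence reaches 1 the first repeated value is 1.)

17

17 = (2,3)_7 → 2² + 3² = 13
13 = (1,6)_7 → 1² + 6² = 37
37 = (5,2)_7 → 5² + 2² = 29
29 = (4,1)_7 → 4² + 1² = 17  — 17 already appeared earlier.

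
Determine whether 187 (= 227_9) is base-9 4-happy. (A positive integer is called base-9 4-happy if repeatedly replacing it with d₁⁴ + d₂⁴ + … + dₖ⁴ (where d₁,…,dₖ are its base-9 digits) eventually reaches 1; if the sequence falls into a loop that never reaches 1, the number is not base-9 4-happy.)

base-9 4-happy

187 = (2,2,7)_9 → 2⁴ + 2⁴ + 7⁴ = 2433
2433 = (3,3,0,3)_9 → 3⁴ + 3⁴ + 0⁴ + 3⁴ = 243
243 = (3,0,0)_9 → 3⁴ + 0⁴ + 0⁴ = 81
81 = (1,0,0)_9 → 1⁴ + 0⁴ + 0⁴ = 1  — reached 1.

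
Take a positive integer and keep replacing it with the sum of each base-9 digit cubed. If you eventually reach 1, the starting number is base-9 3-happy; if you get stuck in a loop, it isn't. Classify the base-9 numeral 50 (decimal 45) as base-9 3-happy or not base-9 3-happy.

base-9 3-happy

45 = (5,0)_9 → 125
125 = (1,4,8)_9 → 577
577 = (7,1,1)_9 → 345
345 = (4,2,3)_9 → 99
99 = (1,2,0)_9 → 9
9 = (1,0)_9 → 1  — reached 1.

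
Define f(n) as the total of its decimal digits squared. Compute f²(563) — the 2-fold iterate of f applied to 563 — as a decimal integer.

49

563 → 5² + 6² + 3² = 25 + 36 + 9 = 70
70 → 7² + 0² = 49 + 0 = 49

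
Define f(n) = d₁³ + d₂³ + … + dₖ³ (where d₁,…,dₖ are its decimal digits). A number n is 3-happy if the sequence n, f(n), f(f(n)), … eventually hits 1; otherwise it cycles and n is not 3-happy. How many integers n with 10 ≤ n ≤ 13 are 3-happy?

1

10: 10 → 1  (reaches 1)
11: 11 → 2 → 8 → 512 → 134 → 92 → 737 → 713 → 371 → 371  (repeats 371)
12: 12 → 9 → 729 → 1080 → 513 → 153 → 153  (repeats 153)
13: 13 → 28 → 520 → 133 → 55 → 250 → 133  (repeats 133)
3-happy: 10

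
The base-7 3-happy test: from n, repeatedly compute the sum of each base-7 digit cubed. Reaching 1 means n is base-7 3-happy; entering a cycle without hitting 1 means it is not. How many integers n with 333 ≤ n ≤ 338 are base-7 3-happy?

1

333: 333 → 405 → 219 → 99 → 9 → 9  — not base-7 3-happy
334: 334 → 466 → 100 → 16 → 16  — not base-7 3-happy
335: 335 → 557 → 137 → 197 → 65 → 17 → 35 → 125 → 251 → 341 → 557  — not base-7 3-happy
336: 336 → 432 → 252 → 126 → 72 → 36 → 126  — not base-7 3-happy
337: 337 → 433 → 343 → 1  — base-7 3-happy
338: 338 → 440 → 434 → 218 → 92 → 218  — not base-7 3-happy
base-7 3-happy: 337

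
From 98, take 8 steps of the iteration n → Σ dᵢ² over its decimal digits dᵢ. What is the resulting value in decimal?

89

98 → 9² + 8² = 81 + 64 = 145
145 → 1² + 4² + 5² = 1 + 16 + 25 = 42
42 → 4² + 2² = 16 + 4 = 20
20 → 2² + 0² = 4 + 0 = 4
4 → 4² = 16
16 → 1² + 6² = 1 + 36 = 37
37 → 3² + 7² = 9 + 49 = 58
58 → 5² + 8² = 25 + 64 = 89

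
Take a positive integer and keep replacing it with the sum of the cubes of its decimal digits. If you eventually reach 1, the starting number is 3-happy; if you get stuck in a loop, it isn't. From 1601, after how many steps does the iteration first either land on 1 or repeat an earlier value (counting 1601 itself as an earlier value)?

8

1601 → 1³ + 6³ + 0³ + 1³ = 1 + 216 + 0 + 1 = 218
218 → 2³ + 1³ + 8³ = 8 + 1 + 512 = 521
521 → 5³ + 2³ + 1³ = 125 + 8 + 1 = 134
134 → 1³ + 3³ + 4³ = 1 + 27 + 64 = 92
92 → 9³ + 2³ = 729 + 8 = 737
737 → 7³ + 3³ + 7³ = 343 + 27 + 343 = 713
713 → 7³ + 1³ + 3³ = 343 + 1 + 27 = 371
371 → 3³ + 7³ + 1³ = 27 + 343 + 1 = 371  — 371 repeats.
That took 8 steps.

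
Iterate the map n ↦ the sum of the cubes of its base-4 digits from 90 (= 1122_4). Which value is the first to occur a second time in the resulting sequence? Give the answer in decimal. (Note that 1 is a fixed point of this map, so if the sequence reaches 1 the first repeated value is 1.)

9

90 = (1,1,2,2)_4 → 1³ + 1³ + 2³ + 2³ = 18
18 = (1,0,2)_4 → 1³ + 0³ + 2³ = 9
9 = (2,1)_4 → 2³ + 1³ = 9  — 9 already appeared earlier.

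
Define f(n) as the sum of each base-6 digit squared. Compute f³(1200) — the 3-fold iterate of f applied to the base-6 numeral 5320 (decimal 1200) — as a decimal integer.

25

1200 = (5,3,2,0)_6 → 5² + 3² + 2² + 0² = 25 + 9 + 4 + 0 = 38
38 = (1,0,2)_6 → 1² + 0² + 2² = 1 + 0 + 4 = 5
5 = (5)_6 → 5² = 25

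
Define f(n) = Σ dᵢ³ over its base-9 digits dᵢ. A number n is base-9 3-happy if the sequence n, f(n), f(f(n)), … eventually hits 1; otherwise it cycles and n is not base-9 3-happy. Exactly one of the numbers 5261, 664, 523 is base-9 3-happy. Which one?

523

5261: 5261 → 981 → 29 → 35 → 539 → 853 → 409 → 189 → 35  — repeats 35 (not base-9 3-happy)
664: 664 → 856 → 128 → 134 → 638 → 1198 → 470 → 476 → 980 → 540 → 432 → 152 → 856  — repeats 856 (not base-9 3-happy)
523: 523 → 281 → 99 → 9 → 1  — reaches 1 (base-9 3-happy)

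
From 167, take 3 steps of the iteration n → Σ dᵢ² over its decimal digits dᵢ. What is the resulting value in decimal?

167 → 86
86 → 100
100 → 1

1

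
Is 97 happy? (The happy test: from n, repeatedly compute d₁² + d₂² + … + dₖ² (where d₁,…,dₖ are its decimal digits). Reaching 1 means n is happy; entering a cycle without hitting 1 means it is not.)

happy

97 → 9² + 7² = 81 + 49 = 130
130 → 1² + 3² + 0² = 1 + 9 + 0 = 10
10 → 1² + 0² = 1 + 0 = 1  — reached 1.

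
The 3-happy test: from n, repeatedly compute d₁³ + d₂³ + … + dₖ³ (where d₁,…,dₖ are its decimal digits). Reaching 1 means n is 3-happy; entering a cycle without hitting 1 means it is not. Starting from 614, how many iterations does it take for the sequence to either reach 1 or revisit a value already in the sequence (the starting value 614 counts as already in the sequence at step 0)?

8

614 → 6³ + 1³ + 4³ = 216 + 1 + 64 = 281
281 → 2³ + 8³ + 1³ = 8 + 512 + 1 = 521
521 → 5³ + 2³ + 1³ = 125 + 8 + 1 = 134
134 → 1³ + 3³ + 4³ = 1 + 27 + 64 = 92
92 → 9³ + 2³ = 729 + 8 = 737
737 → 7³ + 3³ + 7³ = 343 + 27 + 343 = 713
713 → 7³ + 1³ + 3³ = 343 + 1 + 27 = 371
371 → 3³ + 7³ + 1³ = 27 + 343 + 1 = 371  — 371 repeats.
That took 8 steps.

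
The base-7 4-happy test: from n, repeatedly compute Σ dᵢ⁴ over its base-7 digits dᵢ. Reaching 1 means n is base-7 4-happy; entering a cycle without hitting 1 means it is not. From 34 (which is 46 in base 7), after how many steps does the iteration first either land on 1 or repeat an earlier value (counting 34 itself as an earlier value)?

34 = (4,6)_7 → 4⁴ + 6⁴ = 256 + 1296 = 1552
1552 = (4,3,4,5)_7 → 4⁴ + 3⁴ + 4⁴ + 5⁴ = 256 + 81 + 256 + 625 = 1218
1218 = (3,3,6,0)_7 → 3⁴ + 3⁴ + 6⁴ + 0⁴ = 81 + 81 + 1296 + 0 = 1458
1458 = (4,1,5,2)_7 → 4⁴ + 1⁴ + 5⁴ + 2⁴ = 256 + 1 + 625 + 16 = 898
898 = (2,4,2,2)_7 → 2⁴ + 4⁴ + 2⁴ + 2⁴ = 16 + 256 + 16 + 16 = 304
304 = (6,1,3)_7 → 6⁴ + 1⁴ + 3⁴ = 1296 + 1 + 81 = 1378
1378 = (4,0,0,6)_7 → 4⁴ + 0⁴ + 0⁴ + 6⁴ = 256 + 0 + 0 + 1296 = 1552  — 1552 repeats.
That took 7 steps.

7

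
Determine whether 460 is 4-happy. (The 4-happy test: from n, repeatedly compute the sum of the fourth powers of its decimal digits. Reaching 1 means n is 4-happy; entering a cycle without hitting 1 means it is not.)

460 → 1552
1552 → 1267
1267 → 3714
3714 → 2739
2739 → 9059
9059 → 13747
13747 → 5140
5140 → 882
882 → 8208
8208 → 8208  — 8208 already seen; the sequence cycles without reaching 1.

not 4-happy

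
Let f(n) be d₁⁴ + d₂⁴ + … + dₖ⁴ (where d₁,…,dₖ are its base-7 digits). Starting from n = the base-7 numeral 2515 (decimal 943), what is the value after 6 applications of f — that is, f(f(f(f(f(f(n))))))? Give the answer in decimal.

943 = (2,5,1,5)_7 → 1267
1267 = (3,4,6,0)_7 → 1633
1633 = (4,5,2,2)_7 → 913
913 = (2,4,4,3)_7 → 609
609 = (1,5,3,0)_7 → 707
707 = (2,0,3,0)_7 → 97

97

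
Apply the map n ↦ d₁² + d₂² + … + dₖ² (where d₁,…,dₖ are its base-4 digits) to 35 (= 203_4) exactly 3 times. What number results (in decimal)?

8

35 = (2,0,3)_4 → 2² + 0² + 3² = 4 + 0 + 9 = 13
13 = (3,1)_4 → 3² + 1² = 9 + 1 = 10
10 = (2,2)_4 → 2² + 2² = 4 + 4 = 8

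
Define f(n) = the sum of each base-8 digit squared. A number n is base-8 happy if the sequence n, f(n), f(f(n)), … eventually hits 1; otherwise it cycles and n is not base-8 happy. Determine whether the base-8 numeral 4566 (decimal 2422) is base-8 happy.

not base-8 happy

2422 = (4,5,6,6)_8 → 113
113 = (1,6,1)_8 → 38
38 = (4,6)_8 → 52
52 = (6,4)_8 → 52  — 52 already seen; the sequence cycles without reaching 1.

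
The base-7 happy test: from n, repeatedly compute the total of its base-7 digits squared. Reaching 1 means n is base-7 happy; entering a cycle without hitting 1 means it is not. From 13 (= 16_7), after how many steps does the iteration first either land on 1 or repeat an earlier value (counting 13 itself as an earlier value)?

13 = (1,6)_7 → 37
37 = (5,2)_7 → 29
29 = (4,1)_7 → 17
17 = (2,3)_7 → 13  — 13 repeats.
That took 4 steps.

4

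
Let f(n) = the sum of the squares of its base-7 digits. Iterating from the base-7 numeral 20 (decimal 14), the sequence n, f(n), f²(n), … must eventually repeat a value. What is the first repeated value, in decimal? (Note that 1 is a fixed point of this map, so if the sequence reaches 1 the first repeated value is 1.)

14 = (2,0)_7 → 2² + 0² = 4 + 0 = 4
4 = (4)_7 → 4² = 16
16 = (2,2)_7 → 2² + 2² = 4 + 4 = 8
8 = (1,1)_7 → 1² + 1² = 1 + 1 = 2
2 = (2)_7 → 2² = 4  — 4 already appeared earlier.

4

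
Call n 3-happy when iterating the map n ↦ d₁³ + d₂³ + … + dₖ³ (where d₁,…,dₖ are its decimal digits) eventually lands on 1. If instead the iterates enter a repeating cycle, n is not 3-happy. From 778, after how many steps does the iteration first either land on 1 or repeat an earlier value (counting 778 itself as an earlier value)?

778 → 7³ + 7³ + 8³ = 1198
1198 → 1³ + 1³ + 9³ + 8³ = 1243
1243 → 1³ + 2³ + 4³ + 3³ = 100
100 → 1³ + 0³ + 0³ = 1  — reached 1.
That took 4 steps.

4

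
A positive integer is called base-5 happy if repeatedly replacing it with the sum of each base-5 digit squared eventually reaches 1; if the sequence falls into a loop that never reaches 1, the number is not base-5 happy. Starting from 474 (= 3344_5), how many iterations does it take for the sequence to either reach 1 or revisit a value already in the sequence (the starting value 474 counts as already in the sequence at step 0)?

474 = (3,3,4,4)_5 → 50
50 = (2,0,0)_5 → 4
4 = (4)_5 → 16
16 = (3,1)_5 → 10
10 = (2,0)_5 → 4  — 4 repeats.
That took 5 steps.

5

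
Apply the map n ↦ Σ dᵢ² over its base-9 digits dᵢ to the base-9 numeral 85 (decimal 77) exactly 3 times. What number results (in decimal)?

77 = (8,5)_9 → 8² + 5² = 89
89 = (1,0,8)_9 → 1² + 0² + 8² = 65
65 = (7,2)_9 → 7² + 2² = 53

53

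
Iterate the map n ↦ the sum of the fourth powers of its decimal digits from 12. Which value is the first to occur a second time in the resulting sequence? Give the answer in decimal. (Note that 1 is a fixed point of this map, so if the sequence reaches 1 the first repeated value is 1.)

12 → 1⁴ + 2⁴ = 17
17 → 1⁴ + 7⁴ = 2402
2402 → 2⁴ + 4⁴ + 0⁴ + 2⁴ = 288
288 → 2⁴ + 8⁴ + 8⁴ = 8208
8208 → 8⁴ + 2⁴ + 0⁴ + 8⁴ = 8208  — 8208 already appeared earlier.

8208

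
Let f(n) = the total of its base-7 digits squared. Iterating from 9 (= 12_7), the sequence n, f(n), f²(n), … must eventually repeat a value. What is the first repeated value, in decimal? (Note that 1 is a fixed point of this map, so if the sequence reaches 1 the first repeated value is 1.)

9 = (1,2)_7 → 1² + 2² = 5
5 = (5)_7 → 5² = 25
25 = (3,4)_7 → 3² + 4² = 25  — 25 already appeared earlier.

25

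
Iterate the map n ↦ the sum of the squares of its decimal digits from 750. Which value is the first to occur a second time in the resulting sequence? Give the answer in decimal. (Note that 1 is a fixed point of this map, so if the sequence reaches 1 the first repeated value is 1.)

37

750 → 7² + 5² + 0² = 49 + 25 + 0 = 74
74 → 7² + 4² = 49 + 16 = 65
65 → 6² + 5² = 36 + 25 = 61
61 → 6² + 1² = 36 + 1 = 37
37 → 3² + 7² = 9 + 49 = 58
58 → 5² + 8² = 25 + 64 = 89
89 → 8² + 9² = 64 + 81 = 145
145 → 1² + 4² + 5² = 1 + 16 + 25 = 42
42 → 4² + 2² = 16 + 4 = 20
20 → 2² + 0² = 4 + 0 = 4
4 → 4² = 16
16 → 1² + 6² = 1 + 36 = 37  — 37 already appeared earlier.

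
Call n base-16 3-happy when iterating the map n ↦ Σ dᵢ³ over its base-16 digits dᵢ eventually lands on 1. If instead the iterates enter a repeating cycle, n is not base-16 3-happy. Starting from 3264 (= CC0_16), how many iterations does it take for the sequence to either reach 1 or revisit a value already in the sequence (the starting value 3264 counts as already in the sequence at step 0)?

8

3264 = (12,12,0)_16 → 12³ + 12³ + 0³ = 1728 + 1728 + 0 = 3456
3456 = (13,8,0)_16 → 13³ + 8³ + 0³ = 2197 + 512 + 0 = 2709
2709 = (10,9,5)_16 → 10³ + 9³ + 5³ = 1000 + 729 + 125 = 1854
1854 = (7,3,14)_16 → 7³ + 3³ + 14³ = 343 + 27 + 2744 = 3114
3114 = (12,2,10)_16 → 12³ + 2³ + 10³ = 1728 + 8 + 1000 = 2736
2736 = (10,11,0)_16 → 10³ + 11³ + 0³ = 1000 + 1331 + 0 = 2331
2331 = (9,1,11)_16 → 9³ + 1³ + 11³ = 729 + 1 + 1331 = 2061
2061 = (8,0,13)_16 → 8³ + 0³ + 13³ = 512 + 0 + 2197 = 2709  — 2709 repeats.
That took 8 steps.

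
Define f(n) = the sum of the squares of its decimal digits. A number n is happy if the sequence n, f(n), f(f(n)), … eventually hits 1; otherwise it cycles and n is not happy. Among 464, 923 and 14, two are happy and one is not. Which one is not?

14

464: 464 → 68 → 100 → 1  — reaches 1 (happy)
923: 923 → 94 → 97 → 130 → 10 → 1  — reaches 1 (happy)
14: 14 → 17 → 50 → 25 → 29 → 85 → 89 → 145 → 42 → 20 → 4 → 16 → 37 → 58 → 89  — repeats 89 (not happy)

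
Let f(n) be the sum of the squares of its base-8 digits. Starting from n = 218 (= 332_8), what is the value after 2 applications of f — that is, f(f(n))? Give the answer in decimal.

40

218 = (3,3,2)_8 → 3² + 3² + 2² = 9 + 9 + 4 = 22
22 = (2,6)_8 → 2² + 6² = 4 + 36 = 40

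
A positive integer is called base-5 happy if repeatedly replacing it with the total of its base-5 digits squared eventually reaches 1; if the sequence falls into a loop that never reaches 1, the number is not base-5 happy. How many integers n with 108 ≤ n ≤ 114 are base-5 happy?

1

108: 108 → 26 → 2 → 4 → 16 → 10 → 4  — not base-5 happy
109: 109 → 33 → 11 → 5 → 1  — base-5 happy
110: 110 → 20 → 16 → 10 → 4 → 16  — not base-5 happy
111: 111 → 21 → 17 → 13 → 13  — not base-5 happy
112: 112 → 24 → 32 → 6 → 2 → 4 → 16 → 10 → 4  — not base-5 happy
113: 113 → 29 → 17 → 13 → 13  — not base-5 happy
114: 114 → 36 → 6 → 2 → 4 → 16 → 10 → 4  — not base-5 happy
base-5 happy: 109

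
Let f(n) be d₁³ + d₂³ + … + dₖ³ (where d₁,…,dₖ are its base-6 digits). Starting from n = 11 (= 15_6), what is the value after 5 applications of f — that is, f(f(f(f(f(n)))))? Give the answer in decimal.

11 = (1,5)_6 → 1³ + 5³ = 1 + 125 = 126
126 = (3,3,0)_6 → 3³ + 3³ + 0³ = 27 + 27 + 0 = 54
54 = (1,3,0)_6 → 1³ + 3³ + 0³ = 1 + 27 + 0 = 28
28 = (4,4)_6 → 4³ + 4³ = 64 + 64 = 128
128 = (3,3,2)_6 → 3³ + 3³ + 2³ = 27 + 27 + 8 = 62

62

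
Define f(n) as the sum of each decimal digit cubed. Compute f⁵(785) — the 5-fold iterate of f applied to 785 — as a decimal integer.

407

785 → 7³ + 8³ + 5³ = 343 + 512 + 125 = 980
980 → 9³ + 8³ + 0³ = 729 + 512 + 0 = 1241
1241 → 1³ + 2³ + 4³ + 1³ = 1 + 8 + 64 + 1 = 74
74 → 7³ + 4³ = 343 + 64 = 407
407 → 4³ + 0³ + 7³ = 64 + 0 + 343 = 407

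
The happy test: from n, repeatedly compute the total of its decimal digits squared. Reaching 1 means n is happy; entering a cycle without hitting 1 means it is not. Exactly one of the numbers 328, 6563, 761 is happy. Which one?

761

328: 328 → 77 → 98 → 145 → 42 → 20 → 4 → 16 → 37 → 58 → 89 → 145  — repeats 145 (not happy)
6563: 6563 → 106 → 37 → 58 → 89 → 145 → 42 → 20 → 4 → 16 → 37  — repeats 37 (not happy)
761: 761 → 86 → 100 → 1  — reaches 1 (happy)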